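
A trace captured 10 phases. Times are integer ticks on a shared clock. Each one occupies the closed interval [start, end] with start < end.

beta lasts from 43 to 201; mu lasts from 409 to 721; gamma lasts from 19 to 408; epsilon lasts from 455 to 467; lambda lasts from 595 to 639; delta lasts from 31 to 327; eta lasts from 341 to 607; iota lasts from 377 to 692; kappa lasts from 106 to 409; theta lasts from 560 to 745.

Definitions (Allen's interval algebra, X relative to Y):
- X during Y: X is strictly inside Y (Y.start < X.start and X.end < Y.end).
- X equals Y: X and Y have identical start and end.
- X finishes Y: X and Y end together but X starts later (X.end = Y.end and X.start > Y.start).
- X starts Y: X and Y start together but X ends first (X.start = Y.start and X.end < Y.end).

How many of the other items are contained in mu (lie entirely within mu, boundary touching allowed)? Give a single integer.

2

Target mu = [409, 721].
beta [43, 201] → before → no.
delta [31, 327] → before → no.
epsilon [455, 467] → during → counts.
eta [341, 607] → overlaps → no.
gamma [19, 408] → before → no.
iota [377, 692] → overlaps → no.
kappa [106, 409] → meets → no.
lambda [595, 639] → during → counts.
theta [560, 745] → overlapped-by → no.
Total: 2.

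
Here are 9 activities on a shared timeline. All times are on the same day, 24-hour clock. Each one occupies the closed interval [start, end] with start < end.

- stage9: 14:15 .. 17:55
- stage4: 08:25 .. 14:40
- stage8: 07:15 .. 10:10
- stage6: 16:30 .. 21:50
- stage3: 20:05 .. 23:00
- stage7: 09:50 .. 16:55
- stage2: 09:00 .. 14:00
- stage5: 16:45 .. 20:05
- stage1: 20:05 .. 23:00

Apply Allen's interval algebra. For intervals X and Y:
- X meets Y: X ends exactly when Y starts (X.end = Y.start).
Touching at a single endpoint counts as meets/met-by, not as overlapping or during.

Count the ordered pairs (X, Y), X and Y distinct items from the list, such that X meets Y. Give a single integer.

Checking all 72 ordered pairs for relation 'meets'; matching pairs in alphabetical order:
(stage5, stage1): stage5 meets stage1 ✓
(stage5, stage3): stage5 meets stage3 ✓
Count: 2.

2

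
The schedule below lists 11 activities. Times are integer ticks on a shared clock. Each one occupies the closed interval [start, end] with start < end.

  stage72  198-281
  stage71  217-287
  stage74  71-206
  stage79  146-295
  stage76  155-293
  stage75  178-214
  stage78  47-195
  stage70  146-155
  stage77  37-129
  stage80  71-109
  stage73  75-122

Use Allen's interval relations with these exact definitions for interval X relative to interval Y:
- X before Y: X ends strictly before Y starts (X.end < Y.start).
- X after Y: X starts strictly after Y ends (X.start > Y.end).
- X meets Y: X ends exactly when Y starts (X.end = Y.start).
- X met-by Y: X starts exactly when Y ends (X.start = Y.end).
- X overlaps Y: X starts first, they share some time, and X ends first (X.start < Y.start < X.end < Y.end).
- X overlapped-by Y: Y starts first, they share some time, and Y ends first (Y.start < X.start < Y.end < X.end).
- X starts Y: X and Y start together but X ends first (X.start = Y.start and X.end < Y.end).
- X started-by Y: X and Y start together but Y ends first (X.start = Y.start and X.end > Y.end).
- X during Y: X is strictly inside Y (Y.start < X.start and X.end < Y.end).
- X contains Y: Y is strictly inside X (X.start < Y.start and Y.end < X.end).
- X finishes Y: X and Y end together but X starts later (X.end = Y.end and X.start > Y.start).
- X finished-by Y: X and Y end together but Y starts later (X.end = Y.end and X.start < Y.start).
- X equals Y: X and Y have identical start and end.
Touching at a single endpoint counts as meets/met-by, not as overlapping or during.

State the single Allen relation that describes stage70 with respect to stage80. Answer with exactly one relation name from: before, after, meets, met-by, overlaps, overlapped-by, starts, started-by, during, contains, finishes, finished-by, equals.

stage70 = [146, 155]; stage80 = [71, 109].
Compare endpoints: stage70.start > stage80.start, stage70.start > stage80.end, stage70.end > stage80.start, stage70.end > stage80.end.
That pattern is 'after'.

after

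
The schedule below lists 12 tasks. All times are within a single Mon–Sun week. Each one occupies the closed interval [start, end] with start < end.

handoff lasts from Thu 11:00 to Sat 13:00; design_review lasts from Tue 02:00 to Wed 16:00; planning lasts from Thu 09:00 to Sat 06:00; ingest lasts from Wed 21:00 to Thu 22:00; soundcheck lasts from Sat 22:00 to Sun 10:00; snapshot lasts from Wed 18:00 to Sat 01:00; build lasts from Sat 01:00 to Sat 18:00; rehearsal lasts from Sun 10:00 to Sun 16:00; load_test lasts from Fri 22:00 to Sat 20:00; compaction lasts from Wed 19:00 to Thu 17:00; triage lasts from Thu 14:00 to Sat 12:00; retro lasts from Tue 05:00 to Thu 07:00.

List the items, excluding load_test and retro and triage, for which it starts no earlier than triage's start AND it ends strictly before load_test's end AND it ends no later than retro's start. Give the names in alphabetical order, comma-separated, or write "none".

none

Conditions: its start is no earlier than triage's start (X.start >= Thu 14:00) AND its end is strictly before load_test's end (X.end < Sat 20:00) AND its end is no later than retro's start (X.end <= Tue 05:00).
build: start Sat 01:00 >= Thu 14:00? ✓; end Sat 18:00 < Sat 20:00? ✓; end Sat 18:00 <= Tue 05:00? ✗ → no.
compaction: start Wed 19:00 >= Thu 14:00? ✗; end Thu 17:00 < Sat 20:00? ✓; end Thu 17:00 <= Tue 05:00? ✗ → no.
design_review: start Tue 02:00 >= Thu 14:00? ✗; end Wed 16:00 < Sat 20:00? ✓; end Wed 16:00 <= Tue 05:00? ✗ → no.
handoff: start Thu 11:00 >= Thu 14:00? ✗; end Sat 13:00 < Sat 20:00? ✓; end Sat 13:00 <= Tue 05:00? ✗ → no.
ingest: start Wed 21:00 >= Thu 14:00? ✗; end Thu 22:00 < Sat 20:00? ✓; end Thu 22:00 <= Tue 05:00? ✗ → no.
planning: start Thu 09:00 >= Thu 14:00? ✗; end Sat 06:00 < Sat 20:00? ✓; end Sat 06:00 <= Tue 05:00? ✗ → no.
rehearsal: start Sun 10:00 >= Thu 14:00? ✓; end Sun 16:00 < Sat 20:00? ✗; end Sun 16:00 <= Tue 05:00? ✗ → no.
snapshot: start Wed 18:00 >= Thu 14:00? ✗; end Sat 01:00 < Sat 20:00? ✓; end Sat 01:00 <= Tue 05:00? ✗ → no.
soundcheck: start Sat 22:00 >= Thu 14:00? ✓; end Sun 10:00 < Sat 20:00? ✗; end Sun 10:00 <= Tue 05:00? ✗ → no.
Result: none.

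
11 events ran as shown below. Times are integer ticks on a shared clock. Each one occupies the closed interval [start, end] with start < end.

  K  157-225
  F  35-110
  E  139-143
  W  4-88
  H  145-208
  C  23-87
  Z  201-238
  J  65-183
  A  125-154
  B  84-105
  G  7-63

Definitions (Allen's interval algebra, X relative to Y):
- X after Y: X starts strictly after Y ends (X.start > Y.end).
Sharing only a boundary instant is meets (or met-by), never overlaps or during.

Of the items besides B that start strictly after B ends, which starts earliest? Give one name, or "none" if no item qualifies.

A

Target B = [84, 105].
A [125, 154] → after → candidate.
C [23, 87] → overlaps → excluded.
E [139, 143] → after → candidate.
F [35, 110] → contains → excluded.
G [7, 63] → before → excluded.
H [145, 208] → after → candidate.
J [65, 183] → contains → excluded.
K [157, 225] → after → candidate.
W [4, 88] → overlaps → excluded.
Z [201, 238] → after → candidate.
Among candidates, earliest start is 125 → A.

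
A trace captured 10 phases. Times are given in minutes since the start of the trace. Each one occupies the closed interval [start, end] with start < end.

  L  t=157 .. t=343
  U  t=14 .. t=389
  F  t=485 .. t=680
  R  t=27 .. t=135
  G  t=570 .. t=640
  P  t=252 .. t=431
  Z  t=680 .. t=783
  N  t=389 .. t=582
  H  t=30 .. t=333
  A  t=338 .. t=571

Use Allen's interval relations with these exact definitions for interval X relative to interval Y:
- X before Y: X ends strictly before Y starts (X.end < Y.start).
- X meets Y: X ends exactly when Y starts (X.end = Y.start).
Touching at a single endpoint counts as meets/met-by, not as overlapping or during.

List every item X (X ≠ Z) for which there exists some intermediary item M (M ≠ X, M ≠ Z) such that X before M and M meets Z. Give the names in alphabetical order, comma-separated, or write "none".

Target Z = [t=680, t=783].
Intermediaries M with M meets Z: F.
Via F — items with X before F: H, L, P, R, U.
Union: H, L, P, R, U.

H, L, P, R, U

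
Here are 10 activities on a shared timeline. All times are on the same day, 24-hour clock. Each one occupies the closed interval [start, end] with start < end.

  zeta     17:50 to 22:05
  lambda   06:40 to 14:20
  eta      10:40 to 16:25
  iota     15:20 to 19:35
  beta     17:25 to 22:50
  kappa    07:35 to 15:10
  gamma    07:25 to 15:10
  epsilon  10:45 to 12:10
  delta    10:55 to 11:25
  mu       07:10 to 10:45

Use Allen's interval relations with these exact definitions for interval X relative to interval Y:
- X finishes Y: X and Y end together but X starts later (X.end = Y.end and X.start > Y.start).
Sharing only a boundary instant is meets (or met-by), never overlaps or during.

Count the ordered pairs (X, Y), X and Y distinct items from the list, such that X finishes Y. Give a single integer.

1

Checking all 90 ordered pairs for relation 'finishes'; matching pairs in alphabetical order:
(kappa, gamma): kappa finishes gamma ✓
Count: 1.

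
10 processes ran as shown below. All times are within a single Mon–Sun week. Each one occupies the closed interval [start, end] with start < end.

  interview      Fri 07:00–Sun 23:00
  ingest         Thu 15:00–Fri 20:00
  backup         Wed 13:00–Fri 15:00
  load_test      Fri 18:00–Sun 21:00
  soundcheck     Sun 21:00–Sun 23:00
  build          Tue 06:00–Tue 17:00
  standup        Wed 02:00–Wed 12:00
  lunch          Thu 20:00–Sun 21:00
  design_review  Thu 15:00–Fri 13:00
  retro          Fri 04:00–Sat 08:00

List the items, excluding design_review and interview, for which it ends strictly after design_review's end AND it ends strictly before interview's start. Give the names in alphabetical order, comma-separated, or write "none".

Conditions: its end is strictly after design_review's end (X.end > Fri 13:00) AND its end is strictly before interview's start (X.end < Fri 07:00).
backup: end Fri 15:00 > Fri 13:00? ✓; end Fri 15:00 < Fri 07:00? ✗ → no.
build: end Tue 17:00 > Fri 13:00? ✗; end Tue 17:00 < Fri 07:00? ✓ → no.
ingest: end Fri 20:00 > Fri 13:00? ✓; end Fri 20:00 < Fri 07:00? ✗ → no.
load_test: end Sun 21:00 > Fri 13:00? ✓; end Sun 21:00 < Fri 07:00? ✗ → no.
lunch: end Sun 21:00 > Fri 13:00? ✓; end Sun 21:00 < Fri 07:00? ✗ → no.
retro: end Sat 08:00 > Fri 13:00? ✓; end Sat 08:00 < Fri 07:00? ✗ → no.
soundcheck: end Sun 23:00 > Fri 13:00? ✓; end Sun 23:00 < Fri 07:00? ✗ → no.
standup: end Wed 12:00 > Fri 13:00? ✗; end Wed 12:00 < Fri 07:00? ✓ → no.
Result: none.

none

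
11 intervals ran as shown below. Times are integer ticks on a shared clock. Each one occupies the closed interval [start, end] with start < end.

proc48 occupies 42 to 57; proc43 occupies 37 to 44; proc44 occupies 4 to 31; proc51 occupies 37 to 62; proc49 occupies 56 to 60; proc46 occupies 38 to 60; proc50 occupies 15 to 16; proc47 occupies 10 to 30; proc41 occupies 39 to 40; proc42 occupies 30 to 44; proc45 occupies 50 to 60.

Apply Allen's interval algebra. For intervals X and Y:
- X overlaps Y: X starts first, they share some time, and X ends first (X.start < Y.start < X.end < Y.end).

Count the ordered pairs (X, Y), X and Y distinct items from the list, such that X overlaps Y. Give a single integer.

8

Checking all 110 ordered pairs for relation 'overlaps'; matching pairs in alphabetical order:
(proc42, proc46): proc42 overlaps proc46 ✓
(proc42, proc48): proc42 overlaps proc48 ✓
(proc42, proc51): proc42 overlaps proc51 ✓
(proc43, proc46): proc43 overlaps proc46 ✓
(proc43, proc48): proc43 overlaps proc48 ✓
(proc44, proc42): proc44 overlaps proc42 ✓
(proc48, proc45): proc48 overlaps proc45 ✓
(proc48, proc49): proc48 overlaps proc49 ✓
Count: 8.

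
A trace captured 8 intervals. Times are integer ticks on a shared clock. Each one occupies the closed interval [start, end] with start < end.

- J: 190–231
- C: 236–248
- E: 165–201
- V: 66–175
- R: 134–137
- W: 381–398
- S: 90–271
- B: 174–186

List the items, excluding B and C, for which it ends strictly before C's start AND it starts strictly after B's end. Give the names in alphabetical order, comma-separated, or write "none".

Conditions: its end is strictly before C's start (X.end < 236) AND its start is strictly after B's end (X.start > 186).
E: end 201 < 236? ✓; start 165 > 186? ✗ → no.
J: end 231 < 236? ✓; start 190 > 186? ✓ → yes.
R: end 137 < 236? ✓; start 134 > 186? ✗ → no.
S: end 271 < 236? ✗; start 90 > 186? ✗ → no.
V: end 175 < 236? ✓; start 66 > 186? ✗ → no.
W: end 398 < 236? ✗; start 381 > 186? ✓ → no.
Result: J.

J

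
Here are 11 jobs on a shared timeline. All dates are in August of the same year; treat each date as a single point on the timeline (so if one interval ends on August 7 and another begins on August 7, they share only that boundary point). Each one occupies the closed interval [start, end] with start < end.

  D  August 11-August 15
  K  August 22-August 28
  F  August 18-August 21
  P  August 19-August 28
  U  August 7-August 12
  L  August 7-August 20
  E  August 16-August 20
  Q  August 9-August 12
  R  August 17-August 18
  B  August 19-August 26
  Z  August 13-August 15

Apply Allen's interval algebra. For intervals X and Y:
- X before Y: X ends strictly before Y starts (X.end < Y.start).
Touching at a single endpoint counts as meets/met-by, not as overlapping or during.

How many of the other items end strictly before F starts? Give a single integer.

Target F = [August 18, August 21].
B [August 19, August 26] → overlapped-by → no.
D [August 11, August 15] → before → counts.
E [August 16, August 20] → overlaps → no.
K [August 22, August 28] → after → no.
L [August 7, August 20] → overlaps → no.
P [August 19, August 28] → overlapped-by → no.
Q [August 9, August 12] → before → counts.
R [August 17, August 18] → meets → no.
U [August 7, August 12] → before → counts.
Z [August 13, August 15] → before → counts.
Total: 4.

4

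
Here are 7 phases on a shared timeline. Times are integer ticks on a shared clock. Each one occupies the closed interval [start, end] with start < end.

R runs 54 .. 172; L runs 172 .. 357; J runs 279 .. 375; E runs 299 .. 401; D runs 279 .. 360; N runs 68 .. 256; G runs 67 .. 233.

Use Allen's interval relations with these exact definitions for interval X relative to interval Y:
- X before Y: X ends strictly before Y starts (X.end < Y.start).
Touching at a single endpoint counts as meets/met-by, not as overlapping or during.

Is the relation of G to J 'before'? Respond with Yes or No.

G = [67, 233], J = [279, 375].
Actual relation of G to J: before.
Asked whether 'before' holds → Yes.

Yes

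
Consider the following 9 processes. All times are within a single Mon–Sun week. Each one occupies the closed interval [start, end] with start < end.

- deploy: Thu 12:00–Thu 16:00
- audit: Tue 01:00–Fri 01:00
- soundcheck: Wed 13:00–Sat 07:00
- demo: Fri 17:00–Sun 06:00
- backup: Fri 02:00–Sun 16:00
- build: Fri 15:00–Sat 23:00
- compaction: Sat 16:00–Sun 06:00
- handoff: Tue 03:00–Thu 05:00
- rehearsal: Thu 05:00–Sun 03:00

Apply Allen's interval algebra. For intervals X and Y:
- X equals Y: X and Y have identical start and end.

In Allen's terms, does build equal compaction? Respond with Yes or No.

No

build = [Fri 15:00, Sat 23:00], compaction = [Sat 16:00, Sun 06:00].
Actual relation of build to compaction: overlaps.
Asked whether 'equals' holds → No.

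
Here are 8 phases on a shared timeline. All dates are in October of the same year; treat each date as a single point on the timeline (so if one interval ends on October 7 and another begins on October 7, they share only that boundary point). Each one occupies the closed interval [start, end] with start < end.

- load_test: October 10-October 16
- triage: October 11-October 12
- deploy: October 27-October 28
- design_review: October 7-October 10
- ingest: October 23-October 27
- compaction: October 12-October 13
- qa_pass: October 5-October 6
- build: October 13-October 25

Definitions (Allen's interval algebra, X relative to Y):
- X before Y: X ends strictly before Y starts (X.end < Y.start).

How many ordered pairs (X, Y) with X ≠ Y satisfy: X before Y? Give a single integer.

Checking all 56 ordered pairs for relation 'before'; matching pairs in alphabetical order:
(build, deploy): build before deploy ✓
(compaction, deploy): compaction before deploy ✓
(compaction, ingest): compaction before ingest ✓
(design_review, build): design_review before build ✓
(design_review, compaction): design_review before compaction ✓
(design_review, deploy): design_review before deploy ✓
(design_review, ingest): design_review before ingest ✓
(design_review, triage): design_review before triage ✓
(load_test, deploy): load_test before deploy ✓
(load_test, ingest): load_test before ingest ✓
(qa_pass, build): qa_pass before build ✓
(qa_pass, compaction): qa_pass before compaction ✓
(qa_pass, deploy): qa_pass before deploy ✓
(qa_pass, design_review): qa_pass before design_review ✓
(qa_pass, ingest): qa_pass before ingest ✓
(qa_pass, load_test): qa_pass before load_test ✓
(qa_pass, triage): qa_pass before triage ✓
(triage, build): triage before build ✓
(triage, deploy): triage before deploy ✓
(triage, ingest): triage before ingest ✓
Count: 20.

20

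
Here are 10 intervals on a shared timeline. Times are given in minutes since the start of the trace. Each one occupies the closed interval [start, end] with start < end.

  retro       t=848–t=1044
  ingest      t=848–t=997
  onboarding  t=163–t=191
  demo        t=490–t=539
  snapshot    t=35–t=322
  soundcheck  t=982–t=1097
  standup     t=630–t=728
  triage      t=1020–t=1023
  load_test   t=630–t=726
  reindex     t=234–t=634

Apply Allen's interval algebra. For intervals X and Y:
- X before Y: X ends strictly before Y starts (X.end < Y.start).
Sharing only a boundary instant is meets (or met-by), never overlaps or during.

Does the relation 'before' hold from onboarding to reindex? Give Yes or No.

Yes

onboarding = [t=163, t=191], reindex = [t=234, t=634].
Actual relation of onboarding to reindex: before.
Asked whether 'before' holds → Yes.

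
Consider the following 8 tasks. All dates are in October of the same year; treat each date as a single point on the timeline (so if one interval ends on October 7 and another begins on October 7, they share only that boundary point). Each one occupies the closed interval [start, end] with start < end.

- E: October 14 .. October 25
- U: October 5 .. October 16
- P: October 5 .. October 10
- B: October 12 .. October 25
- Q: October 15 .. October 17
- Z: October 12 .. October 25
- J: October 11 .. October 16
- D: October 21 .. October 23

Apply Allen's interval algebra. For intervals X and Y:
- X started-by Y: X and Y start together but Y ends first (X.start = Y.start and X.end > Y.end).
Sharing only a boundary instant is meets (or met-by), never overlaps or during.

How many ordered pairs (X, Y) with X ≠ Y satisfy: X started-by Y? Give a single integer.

1

Checking all 56 ordered pairs for relation 'started-by'; matching pairs in alphabetical order:
(U, P): U started-by P ✓
Count: 1.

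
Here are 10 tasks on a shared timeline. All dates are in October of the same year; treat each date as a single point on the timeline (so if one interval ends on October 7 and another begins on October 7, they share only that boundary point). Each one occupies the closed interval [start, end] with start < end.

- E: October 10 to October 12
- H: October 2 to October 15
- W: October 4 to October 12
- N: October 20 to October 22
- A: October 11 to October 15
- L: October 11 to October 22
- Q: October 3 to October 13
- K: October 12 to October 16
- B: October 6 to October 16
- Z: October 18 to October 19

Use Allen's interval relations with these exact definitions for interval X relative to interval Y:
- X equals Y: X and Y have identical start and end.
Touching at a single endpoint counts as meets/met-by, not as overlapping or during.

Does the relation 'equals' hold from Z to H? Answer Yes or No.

Z = [October 18, October 19], H = [October 2, October 15].
Actual relation of Z to H: after.
Asked whether 'equals' holds → No.

No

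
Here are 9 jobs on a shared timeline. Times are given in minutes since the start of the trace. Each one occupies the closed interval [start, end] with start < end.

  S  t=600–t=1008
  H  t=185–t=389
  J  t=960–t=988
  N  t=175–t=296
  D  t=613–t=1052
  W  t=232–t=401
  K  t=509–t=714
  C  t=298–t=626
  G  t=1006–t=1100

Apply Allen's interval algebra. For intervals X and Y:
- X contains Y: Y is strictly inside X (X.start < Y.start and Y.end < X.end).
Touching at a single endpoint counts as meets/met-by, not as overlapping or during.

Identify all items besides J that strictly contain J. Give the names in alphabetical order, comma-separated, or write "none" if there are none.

D, S

Target J = [t=960, t=988].
C [t=298, t=626] → before → no.
D [t=613, t=1052] → contains → yes.
G [t=1006, t=1100] → after → no.
H [t=185, t=389] → before → no.
K [t=509, t=714] → before → no.
N [t=175, t=296] → before → no.
S [t=600, t=1008] → contains → yes.
W [t=232, t=401] → before → no.
Result: D, S.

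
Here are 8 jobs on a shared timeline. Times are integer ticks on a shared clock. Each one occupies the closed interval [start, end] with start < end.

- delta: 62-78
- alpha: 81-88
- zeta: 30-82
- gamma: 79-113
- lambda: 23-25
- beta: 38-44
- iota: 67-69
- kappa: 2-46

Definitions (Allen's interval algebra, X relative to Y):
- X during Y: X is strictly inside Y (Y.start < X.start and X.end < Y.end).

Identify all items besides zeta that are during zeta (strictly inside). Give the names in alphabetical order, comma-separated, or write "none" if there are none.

beta, delta, iota

Target zeta = [30, 82].
alpha [81, 88] → overlapped-by → no.
beta [38, 44] → during → yes.
delta [62, 78] → during → yes.
gamma [79, 113] → overlapped-by → no.
iota [67, 69] → during → yes.
kappa [2, 46] → overlaps → no.
lambda [23, 25] → before → no.
Result: beta, delta, iota.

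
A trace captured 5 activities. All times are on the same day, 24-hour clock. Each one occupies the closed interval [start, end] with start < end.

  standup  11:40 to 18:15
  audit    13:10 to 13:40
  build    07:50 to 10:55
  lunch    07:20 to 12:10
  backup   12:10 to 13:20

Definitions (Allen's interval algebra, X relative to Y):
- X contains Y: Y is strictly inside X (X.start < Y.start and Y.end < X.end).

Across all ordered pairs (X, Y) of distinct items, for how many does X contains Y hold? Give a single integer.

Checking all 20 ordered pairs for relation 'contains'; matching pairs in alphabetical order:
(lunch, build): lunch contains build ✓
(standup, audit): standup contains audit ✓
(standup, backup): standup contains backup ✓
Count: 3.

3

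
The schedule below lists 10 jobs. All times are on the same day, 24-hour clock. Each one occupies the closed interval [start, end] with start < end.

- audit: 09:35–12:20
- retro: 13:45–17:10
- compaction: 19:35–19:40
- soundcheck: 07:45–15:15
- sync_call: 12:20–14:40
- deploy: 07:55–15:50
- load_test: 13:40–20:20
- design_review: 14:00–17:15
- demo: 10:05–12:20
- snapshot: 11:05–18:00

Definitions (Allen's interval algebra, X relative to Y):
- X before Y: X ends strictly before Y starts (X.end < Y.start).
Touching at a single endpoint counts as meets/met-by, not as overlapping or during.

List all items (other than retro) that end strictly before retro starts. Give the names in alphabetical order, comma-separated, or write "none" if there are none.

Target retro = [13:45, 17:10].
audit [09:35, 12:20] → before → yes.
compaction [19:35, 19:40] → after → no.
demo [10:05, 12:20] → before → yes.
deploy [07:55, 15:50] → overlaps → no.
design_review [14:00, 17:15] → overlapped-by → no.
load_test [13:40, 20:20] → contains → no.
snapshot [11:05, 18:00] → contains → no.
soundcheck [07:45, 15:15] → overlaps → no.
sync_call [12:20, 14:40] → overlaps → no.
Result: audit, demo.

audit, demo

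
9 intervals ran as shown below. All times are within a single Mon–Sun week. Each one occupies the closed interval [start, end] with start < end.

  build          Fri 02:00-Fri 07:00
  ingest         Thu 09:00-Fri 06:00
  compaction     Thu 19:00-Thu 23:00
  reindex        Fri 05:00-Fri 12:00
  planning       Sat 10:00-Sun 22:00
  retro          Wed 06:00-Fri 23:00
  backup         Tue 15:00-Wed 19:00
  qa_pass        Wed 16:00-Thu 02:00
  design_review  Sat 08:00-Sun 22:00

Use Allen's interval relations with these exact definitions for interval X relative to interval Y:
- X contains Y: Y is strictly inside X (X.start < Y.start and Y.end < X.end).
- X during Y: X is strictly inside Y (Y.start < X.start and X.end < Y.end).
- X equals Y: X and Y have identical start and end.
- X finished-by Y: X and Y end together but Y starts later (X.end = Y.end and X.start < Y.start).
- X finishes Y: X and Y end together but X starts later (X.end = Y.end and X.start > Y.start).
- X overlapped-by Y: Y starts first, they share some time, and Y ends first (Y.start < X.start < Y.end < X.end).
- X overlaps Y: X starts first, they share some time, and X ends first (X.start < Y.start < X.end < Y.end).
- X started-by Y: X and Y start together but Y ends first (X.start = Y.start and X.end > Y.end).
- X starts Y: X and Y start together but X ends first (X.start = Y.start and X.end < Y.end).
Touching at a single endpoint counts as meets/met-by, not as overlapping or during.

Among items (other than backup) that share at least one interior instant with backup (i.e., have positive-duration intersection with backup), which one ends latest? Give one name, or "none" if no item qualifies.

retro

Target backup = [Tue 15:00, Wed 19:00].
build [Fri 02:00, Fri 07:00] → after → excluded.
compaction [Thu 19:00, Thu 23:00] → after → excluded.
design_review [Sat 08:00, Sun 22:00] → after → excluded.
ingest [Thu 09:00, Fri 06:00] → after → excluded.
planning [Sat 10:00, Sun 22:00] → after → excluded.
qa_pass [Wed 16:00, Thu 02:00] → overlapped-by → candidate.
reindex [Fri 05:00, Fri 12:00] → after → excluded.
retro [Wed 06:00, Fri 23:00] → overlapped-by → candidate.
Among candidates, latest end is Fri 23:00 → retro.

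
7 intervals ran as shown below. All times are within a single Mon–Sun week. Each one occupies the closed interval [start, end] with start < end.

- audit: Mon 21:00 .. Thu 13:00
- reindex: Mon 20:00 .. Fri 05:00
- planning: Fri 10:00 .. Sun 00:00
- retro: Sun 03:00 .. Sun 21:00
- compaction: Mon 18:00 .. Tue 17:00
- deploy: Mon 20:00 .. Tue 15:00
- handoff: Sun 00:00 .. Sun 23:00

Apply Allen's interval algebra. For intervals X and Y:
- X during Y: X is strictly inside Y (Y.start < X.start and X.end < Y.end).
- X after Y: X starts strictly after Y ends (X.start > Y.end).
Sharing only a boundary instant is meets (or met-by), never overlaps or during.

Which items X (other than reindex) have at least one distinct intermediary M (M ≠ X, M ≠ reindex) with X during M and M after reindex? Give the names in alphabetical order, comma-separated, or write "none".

Target reindex = [Mon 20:00, Fri 05:00].
Intermediaries M with M after reindex: handoff, planning, retro.
Via handoff — items with X during handoff: retro.
Via planning — items with X during planning: none.
Via retro — items with X during retro: none.
Union: retro.

retro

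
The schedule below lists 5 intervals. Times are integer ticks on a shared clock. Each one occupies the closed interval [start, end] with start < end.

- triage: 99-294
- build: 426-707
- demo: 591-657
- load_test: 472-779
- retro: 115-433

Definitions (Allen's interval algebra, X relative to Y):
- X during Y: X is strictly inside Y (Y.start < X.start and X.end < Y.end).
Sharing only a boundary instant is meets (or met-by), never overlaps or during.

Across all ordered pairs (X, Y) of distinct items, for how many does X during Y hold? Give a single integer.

2

Checking all 20 ordered pairs for relation 'during'; matching pairs in alphabetical order:
(demo, build): demo during build ✓
(demo, load_test): demo during load_test ✓
Count: 2.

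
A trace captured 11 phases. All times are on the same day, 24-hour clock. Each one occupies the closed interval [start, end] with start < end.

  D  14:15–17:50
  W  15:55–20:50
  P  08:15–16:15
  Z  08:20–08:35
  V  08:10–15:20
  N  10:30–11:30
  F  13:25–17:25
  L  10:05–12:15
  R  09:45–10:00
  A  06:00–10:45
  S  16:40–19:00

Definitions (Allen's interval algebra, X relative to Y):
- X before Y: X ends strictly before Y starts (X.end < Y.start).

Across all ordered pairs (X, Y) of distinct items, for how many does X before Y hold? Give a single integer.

28

Checking all 110 ordered pairs for relation 'before'; matching pairs in alphabetical order:
(A, D): A before D ✓
(A, F): A before F ✓
(A, S): A before S ✓
(A, W): A before W ✓
(L, D): L before D ✓
(L, F): L before F ✓
(L, S): L before S ✓
(L, W): L before W ✓
(N, D): N before D ✓
(N, F): N before F ✓
(N, S): N before S ✓
(N, W): N before W ✓
(P, S): P before S ✓
(R, D): R before D ✓
(R, F): R before F ✓
(R, L): R before L ✓
(R, N): R before N ✓
(R, S): R before S ✓
(R, W): R before W ✓
(V, S): V before S ✓
(V, W): V before W ✓
(Z, D): Z before D ✓
(Z, F): Z before F ✓
(Z, L): Z before L ✓
... plus 4 further pairs not listed.
Count: 28.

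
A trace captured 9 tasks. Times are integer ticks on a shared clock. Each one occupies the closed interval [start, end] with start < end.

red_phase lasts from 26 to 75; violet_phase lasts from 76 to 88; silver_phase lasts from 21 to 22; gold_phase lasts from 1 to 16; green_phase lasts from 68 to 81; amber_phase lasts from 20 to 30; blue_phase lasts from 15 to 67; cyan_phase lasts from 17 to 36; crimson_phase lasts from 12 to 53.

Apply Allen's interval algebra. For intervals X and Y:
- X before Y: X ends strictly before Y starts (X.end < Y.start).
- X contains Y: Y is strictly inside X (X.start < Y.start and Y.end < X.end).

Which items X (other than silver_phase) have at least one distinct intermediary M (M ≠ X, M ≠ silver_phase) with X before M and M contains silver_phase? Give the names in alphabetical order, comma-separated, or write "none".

Target silver_phase = [21, 22].
Intermediaries M with M contains silver_phase: amber_phase, blue_phase, crimson_phase, cyan_phase.
Via amber_phase — items with X before amber_phase: gold_phase.
Via blue_phase — items with X before blue_phase: none.
Via crimson_phase — items with X before crimson_phase: none.
Via cyan_phase — items with X before cyan_phase: gold_phase.
Union: gold_phase.

gold_phase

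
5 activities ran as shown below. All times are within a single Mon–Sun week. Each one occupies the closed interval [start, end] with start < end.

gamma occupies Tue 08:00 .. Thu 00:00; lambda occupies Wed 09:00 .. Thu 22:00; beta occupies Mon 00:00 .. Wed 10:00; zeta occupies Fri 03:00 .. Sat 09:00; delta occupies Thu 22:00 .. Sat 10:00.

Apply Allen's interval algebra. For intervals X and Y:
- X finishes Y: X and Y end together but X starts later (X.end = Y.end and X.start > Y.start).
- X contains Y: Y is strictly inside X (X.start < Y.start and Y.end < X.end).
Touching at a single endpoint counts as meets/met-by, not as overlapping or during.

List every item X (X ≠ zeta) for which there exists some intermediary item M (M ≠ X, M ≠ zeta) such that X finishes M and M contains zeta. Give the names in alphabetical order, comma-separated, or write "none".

none

Target zeta = [Fri 03:00, Sat 09:00].
Intermediaries M with M contains zeta: delta.
Via delta — items with X finishes delta: none.
Union: none.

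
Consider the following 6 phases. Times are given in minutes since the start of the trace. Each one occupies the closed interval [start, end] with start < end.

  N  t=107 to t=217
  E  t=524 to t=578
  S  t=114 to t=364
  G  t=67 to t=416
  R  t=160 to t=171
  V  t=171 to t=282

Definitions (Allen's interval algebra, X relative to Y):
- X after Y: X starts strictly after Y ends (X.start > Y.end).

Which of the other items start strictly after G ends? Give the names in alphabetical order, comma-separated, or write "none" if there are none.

Target G = [t=67, t=416].
E [t=524, t=578] → after → yes.
N [t=107, t=217] → during → no.
R [t=160, t=171] → during → no.
S [t=114, t=364] → during → no.
V [t=171, t=282] → during → no.
Result: E.

E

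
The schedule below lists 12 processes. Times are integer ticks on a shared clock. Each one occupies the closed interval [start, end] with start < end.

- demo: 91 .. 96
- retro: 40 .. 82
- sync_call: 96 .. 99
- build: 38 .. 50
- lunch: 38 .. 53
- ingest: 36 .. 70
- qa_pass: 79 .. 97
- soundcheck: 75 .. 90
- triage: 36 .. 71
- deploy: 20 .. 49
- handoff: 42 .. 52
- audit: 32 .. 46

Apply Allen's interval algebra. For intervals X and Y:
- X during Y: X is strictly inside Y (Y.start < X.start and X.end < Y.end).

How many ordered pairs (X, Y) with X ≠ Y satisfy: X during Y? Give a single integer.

10

Checking all 132 ordered pairs for relation 'during'; matching pairs in alphabetical order:
(audit, deploy): audit during deploy ✓
(build, ingest): build during ingest ✓
(build, triage): build during triage ✓
(demo, qa_pass): demo during qa_pass ✓
(handoff, ingest): handoff during ingest ✓
(handoff, lunch): handoff during lunch ✓
(handoff, retro): handoff during retro ✓
(handoff, triage): handoff during triage ✓
(lunch, ingest): lunch during ingest ✓
(lunch, triage): lunch during triage ✓
Count: 10.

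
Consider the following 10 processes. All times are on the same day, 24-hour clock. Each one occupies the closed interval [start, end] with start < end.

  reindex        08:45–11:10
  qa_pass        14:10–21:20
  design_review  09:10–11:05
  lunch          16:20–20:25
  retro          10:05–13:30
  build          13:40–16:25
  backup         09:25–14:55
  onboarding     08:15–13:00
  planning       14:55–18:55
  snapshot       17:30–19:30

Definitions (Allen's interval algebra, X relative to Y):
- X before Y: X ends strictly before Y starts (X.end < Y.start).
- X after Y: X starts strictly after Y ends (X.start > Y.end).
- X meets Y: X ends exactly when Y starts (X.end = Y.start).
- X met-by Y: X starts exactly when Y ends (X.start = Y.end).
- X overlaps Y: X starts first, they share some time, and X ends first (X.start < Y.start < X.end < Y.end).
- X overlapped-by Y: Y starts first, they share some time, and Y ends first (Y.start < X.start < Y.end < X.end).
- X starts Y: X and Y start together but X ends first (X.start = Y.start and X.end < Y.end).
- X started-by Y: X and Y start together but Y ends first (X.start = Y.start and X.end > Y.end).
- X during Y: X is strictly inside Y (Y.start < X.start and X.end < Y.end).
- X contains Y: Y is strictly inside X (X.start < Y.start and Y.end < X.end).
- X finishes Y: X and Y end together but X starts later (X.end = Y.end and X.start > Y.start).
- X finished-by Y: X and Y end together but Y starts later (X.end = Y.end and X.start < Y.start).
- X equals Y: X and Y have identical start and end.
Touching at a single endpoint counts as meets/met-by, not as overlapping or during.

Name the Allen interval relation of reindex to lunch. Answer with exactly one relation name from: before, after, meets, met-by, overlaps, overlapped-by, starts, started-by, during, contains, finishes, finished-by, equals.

before

reindex = [08:45, 11:10]; lunch = [16:20, 20:25].
Compare endpoints: reindex.start < lunch.start, reindex.start < lunch.end, reindex.end < lunch.start, reindex.end < lunch.end.
That pattern is 'before'.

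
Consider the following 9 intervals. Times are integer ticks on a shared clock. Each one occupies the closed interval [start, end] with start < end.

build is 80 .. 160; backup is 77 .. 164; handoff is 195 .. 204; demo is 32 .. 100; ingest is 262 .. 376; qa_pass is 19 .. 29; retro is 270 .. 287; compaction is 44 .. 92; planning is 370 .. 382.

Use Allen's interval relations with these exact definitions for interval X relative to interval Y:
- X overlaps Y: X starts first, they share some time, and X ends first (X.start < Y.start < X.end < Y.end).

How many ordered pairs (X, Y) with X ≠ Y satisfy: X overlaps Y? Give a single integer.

Checking all 72 ordered pairs for relation 'overlaps'; matching pairs in alphabetical order:
(compaction, backup): compaction overlaps backup ✓
(compaction, build): compaction overlaps build ✓
(demo, backup): demo overlaps backup ✓
(demo, build): demo overlaps build ✓
(ingest, planning): ingest overlaps planning ✓
Count: 5.

5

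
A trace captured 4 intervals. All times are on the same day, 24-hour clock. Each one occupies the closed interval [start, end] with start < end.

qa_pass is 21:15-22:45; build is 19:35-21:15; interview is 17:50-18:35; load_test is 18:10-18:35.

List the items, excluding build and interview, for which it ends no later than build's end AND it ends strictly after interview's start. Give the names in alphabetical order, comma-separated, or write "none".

Conditions: its end is no later than build's end (X.end <= 21:15) AND its end is strictly after interview's start (X.end > 17:50).
load_test: end 18:35 <= 21:15? ✓; end 18:35 > 17:50? ✓ → yes.
qa_pass: end 22:45 <= 21:15? ✗; end 22:45 > 17:50? ✓ → no.
Result: load_test.

load_test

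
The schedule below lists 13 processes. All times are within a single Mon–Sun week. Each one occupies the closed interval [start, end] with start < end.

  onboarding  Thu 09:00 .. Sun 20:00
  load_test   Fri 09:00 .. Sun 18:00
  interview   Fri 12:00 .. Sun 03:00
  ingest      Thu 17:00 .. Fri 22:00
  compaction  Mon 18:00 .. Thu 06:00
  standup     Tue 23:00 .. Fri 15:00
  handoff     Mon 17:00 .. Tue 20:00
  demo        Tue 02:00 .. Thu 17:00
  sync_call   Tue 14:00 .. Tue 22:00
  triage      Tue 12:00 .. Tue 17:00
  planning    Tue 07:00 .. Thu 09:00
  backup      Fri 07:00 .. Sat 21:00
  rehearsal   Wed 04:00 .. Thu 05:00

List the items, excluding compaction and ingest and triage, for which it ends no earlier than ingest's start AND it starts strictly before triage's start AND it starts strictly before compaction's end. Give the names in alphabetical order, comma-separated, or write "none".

Conditions: its end is no earlier than ingest's start (X.end >= Thu 17:00) AND its start is strictly before triage's start (X.start < Tue 12:00) AND its start is strictly before compaction's end (X.start < Thu 06:00).
backup: end Sat 21:00 >= Thu 17:00? ✓; start Fri 07:00 < Tue 12:00? ✗; start Fri 07:00 < Thu 06:00? ✗ → no.
demo: end Thu 17:00 >= Thu 17:00? ✓; start Tue 02:00 < Tue 12:00? ✓; start Tue 02:00 < Thu 06:00? ✓ → yes.
handoff: end Tue 20:00 >= Thu 17:00? ✗; start Mon 17:00 < Tue 12:00? ✓; start Mon 17:00 < Thu 06:00? ✓ → no.
interview: end Sun 03:00 >= Thu 17:00? ✓; start Fri 12:00 < Tue 12:00? ✗; start Fri 12:00 < Thu 06:00? ✗ → no.
load_test: end Sun 18:00 >= Thu 17:00? ✓; start Fri 09:00 < Tue 12:00? ✗; start Fri 09:00 < Thu 06:00? ✗ → no.
onboarding: end Sun 20:00 >= Thu 17:00? ✓; start Thu 09:00 < Tue 12:00? ✗; start Thu 09:00 < Thu 06:00? ✗ → no.
planning: end Thu 09:00 >= Thu 17:00? ✗; start Tue 07:00 < Tue 12:00? ✓; start Tue 07:00 < Thu 06:00? ✓ → no.
rehearsal: end Thu 05:00 >= Thu 17:00? ✗; start Wed 04:00 < Tue 12:00? ✗; start Wed 04:00 < Thu 06:00? ✓ → no.
standup: end Fri 15:00 >= Thu 17:00? ✓; start Tue 23:00 < Tue 12:00? ✗; start Tue 23:00 < Thu 06:00? ✓ → no.
sync_call: end Tue 22:00 >= Thu 17:00? ✗; start Tue 14:00 < Tue 12:00? ✗; start Tue 14:00 < Thu 06:00? ✓ → no.
Result: demo.

demo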